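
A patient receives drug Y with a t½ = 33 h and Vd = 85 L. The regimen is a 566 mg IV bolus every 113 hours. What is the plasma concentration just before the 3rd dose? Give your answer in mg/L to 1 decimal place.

0.7 mg/L

f = (1/2)^(τ/t½) = (1/2)^(113/33) ≈ 0.0932.
C₀ = D/Vd = 566/85 ≈ 6.659 mg/L.
Before the 3rd dose, 2 doses have been given. Superposition: Cmin = C₀·(f + f²).
≈ 6.659 × (0.0932 + 0.0087) ≈ 6.659 × 0.1019 ≈ 0.679 mg/L.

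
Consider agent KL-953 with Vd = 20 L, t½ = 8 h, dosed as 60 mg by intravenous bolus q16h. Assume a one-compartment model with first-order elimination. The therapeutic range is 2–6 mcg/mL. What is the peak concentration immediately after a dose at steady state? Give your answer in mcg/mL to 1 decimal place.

τ = 16 h = 2 half-lives, so f = (1/2)^2 = 0.25.
Accumulation ratio R = 1/(1 − f) = 1/0.75 = 4/3.
Single-dose peak C₀ = D/Vd = 60/20 = 3 mcg/mL.
Steady-state peak Cmax,ss = C₀·R = 3 × 4/3 ≈ 4.000 mcg/mL.
Peak 4.0 mcg/mL vs MTC 6 mcg/mL: below toxic threshold.

4.0 mcg/mL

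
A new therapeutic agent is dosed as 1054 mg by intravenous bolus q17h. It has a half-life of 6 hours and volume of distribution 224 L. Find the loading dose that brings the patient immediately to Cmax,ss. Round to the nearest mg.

f = (1/2)^(17/6) ≈ 0.140308; accumulation ratio R = 1/(1−f) ≈ 1.16321.
Loading dose to hit Cmax,ss on first dose: D_load = D_maint·R ≈ 1054 × 1.16321 ≈ 1226.02 mg.

1226 mg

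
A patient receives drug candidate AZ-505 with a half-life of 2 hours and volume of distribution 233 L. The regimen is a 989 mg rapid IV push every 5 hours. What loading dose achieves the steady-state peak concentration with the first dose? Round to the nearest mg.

f = (1/2)^(5/2) ≈ 0.176777; accumulation ratio R = 1/(1−f) ≈ 1.21474.
Loading dose to hit Cmax,ss on first dose: D_load = D_maint·R ≈ 989 × 1.21474 ≈ 1201.38 mg.

1201 mg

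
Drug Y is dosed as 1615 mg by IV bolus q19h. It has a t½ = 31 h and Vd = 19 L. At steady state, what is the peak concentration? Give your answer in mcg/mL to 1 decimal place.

τ/t½ = 19/31 ≈ 0.6129, so fraction remaining f = (1/2)^(19/31) ≈ 0.6539.
At steady state, accumulation factor R = 1/(1 − e^(−kτ)) ≈ 2.8893.
Each bolus raises the concentration by D/Vd = 1615/19 ≈ 85.000 mcg/mL.
Cmax,ss = C₀/(1 − f) ≈ 85.000/0.3461 ≈ 245.594 mcg/mL.

245.6 mcg/mL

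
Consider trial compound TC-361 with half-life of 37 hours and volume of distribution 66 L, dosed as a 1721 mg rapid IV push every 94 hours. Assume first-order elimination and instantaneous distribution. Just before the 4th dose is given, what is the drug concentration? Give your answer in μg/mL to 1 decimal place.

5.4 μg/mL

f = (1/2)^(τ/t½) = (1/2)^(94/37) ≈ 0.1719.
C₀ = D/Vd = 1721/66 ≈ 26.076 μg/mL.
Before the 4th dose, 3 doses have been given. Superposition: Cmin = C₀·(f + f² + … + f^3).
≈ 26.076 × (0.1719 + 0.0295 + 0.0051) ≈ 26.076 × 0.2065 ≈ 5.385 μg/mL.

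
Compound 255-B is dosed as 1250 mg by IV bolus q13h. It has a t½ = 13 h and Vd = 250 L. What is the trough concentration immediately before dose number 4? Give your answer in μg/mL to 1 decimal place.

f = (1/2)^(τ/t½) = (1/2)^(13/13) ≈ 0.5000.
C₀ = D/Vd = 1250/250 ≈ 5.000 μg/mL.
Before the 4th dose, 3 doses have been given. Superposition: Cmin = C₀·(f + f² + … + f^3).
≈ 5.000 × (0.5000 + 0.2500 + 0.1250) ≈ 5.000 × 0.8750 ≈ 4.375 μg/mL.

4.4 μg/mL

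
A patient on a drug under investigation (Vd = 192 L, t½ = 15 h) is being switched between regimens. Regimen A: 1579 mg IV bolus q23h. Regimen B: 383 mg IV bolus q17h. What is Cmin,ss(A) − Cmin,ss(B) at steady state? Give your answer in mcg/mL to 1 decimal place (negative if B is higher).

Regimen A: f = (1/2)^(23/15) ≈ 0.3455; Cmin,ss = (1579/192)·f/(1−f) ≈ 4.341 mcg/mL.
Regimen B: f = (1/2)^(17/15) ≈ 0.4559; Cmin,ss = (383/192)·f/(1−f) ≈ 1.671 mcg/mL.
Difference ≈ 4.341 − 1.671 ≈ 2.670 mcg/mL.

2.7 mcg/mL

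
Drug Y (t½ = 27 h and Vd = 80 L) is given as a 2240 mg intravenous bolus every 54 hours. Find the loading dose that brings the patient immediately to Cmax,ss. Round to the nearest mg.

2987 mg

f = (1/2)^(54/27) ≈ 0.250000; accumulation ratio R = 1/(1−f) ≈ 1.33333.
Loading dose to hit Cmax,ss on first dose: D_load = D_maint·R ≈ 2240 × 1.33333 ≈ 2986.66 mg.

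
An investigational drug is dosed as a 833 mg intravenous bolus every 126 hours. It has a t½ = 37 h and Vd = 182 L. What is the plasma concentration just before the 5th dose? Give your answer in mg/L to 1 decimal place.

f = (1/2)^(τ/t½) = (1/2)^(126/37) ≈ 0.0944.
C₀ = D/Vd = 833/182 ≈ 4.577 mg/L.
Before the 5th dose, 4 doses have been given. Superposition: Cmin = C₀·(f + f² + … + f^4).
≈ 4.577 × (0.0944 + 0.0089 + 0.0008 + 0.0001) ≈ 4.577 × 0.1042 ≈ 0.477 mg/L.

0.5 mg/L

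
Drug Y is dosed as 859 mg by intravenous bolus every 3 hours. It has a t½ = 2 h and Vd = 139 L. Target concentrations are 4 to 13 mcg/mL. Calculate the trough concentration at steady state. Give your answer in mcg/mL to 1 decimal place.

3.4 mcg/mL

k = ln2/t½ = ln2/2 ≈ 0.346574 h⁻¹; fraction remaining f = e^(−kτ) = e^(−0.346574×3) ≈ 0.3536.
Accumulation ratio R = 1/(1 − f) ≈ 1/0.6464 ≈ 1.5470.
Each bolus raises the concentration by D/Vd = 859/139 ≈ 6.180 mcg/mL.
Cmax,ss = C₀/(1 − f) ≈ 6.180/0.6464 ≈ 9.561 mcg/mL.
Steady-state trough Cmin,ss = Cmax,ss·f ≈ 9.561 × 0.3536 ≈ 3.381 mcg/mL.
Trough 3.4 mcg/mL vs MEC 4 mcg/mL: subtherapeutic.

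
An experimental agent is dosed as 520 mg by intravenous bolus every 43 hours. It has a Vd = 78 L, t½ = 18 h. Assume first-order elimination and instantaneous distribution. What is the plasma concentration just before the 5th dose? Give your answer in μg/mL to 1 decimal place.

f = (1/2)^(τ/t½) = (1/2)^(43/18) ≈ 0.1909.
C₀ = D/Vd = 520/78 ≈ 6.667 μg/mL.
Before the 5th dose, 4 doses have been given. Superposition: Cmin = C₀·(f + f² + … + f^4).
≈ 6.667 × (0.1909 + 0.0364 + 0.0070 + 0.0013) ≈ 6.667 × 0.2356 ≈ 1.571 μg/mL.

1.6 μg/mL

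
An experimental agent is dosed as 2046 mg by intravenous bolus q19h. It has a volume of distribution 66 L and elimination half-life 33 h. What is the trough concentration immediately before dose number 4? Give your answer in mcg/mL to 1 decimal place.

f = (1/2)^(τ/t½) = (1/2)^(19/33) ≈ 0.6709.
C₀ = D/Vd = 2046/66 ≈ 31.000 mcg/mL.
Before the 4th dose, 3 doses have been given. Superposition: Cmin = C₀·(f + f² + … + f^3).
≈ 31.000 × (0.6709 + 0.4501 + 0.3020) ≈ 31.000 × 1.4230 ≈ 44.113 mcg/mL.

44.1 mcg/mL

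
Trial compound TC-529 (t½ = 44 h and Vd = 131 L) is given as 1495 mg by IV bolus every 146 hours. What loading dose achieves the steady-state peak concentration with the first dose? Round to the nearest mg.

1662 mg

f = (1/2)^(146/44) ≈ 0.100260; accumulation ratio R = 1/(1−f) ≈ 1.11143.
Loading dose to hit Cmax,ss on first dose: D_load = D_maint·R ≈ 1495 × 1.11143 ≈ 1661.59 mg.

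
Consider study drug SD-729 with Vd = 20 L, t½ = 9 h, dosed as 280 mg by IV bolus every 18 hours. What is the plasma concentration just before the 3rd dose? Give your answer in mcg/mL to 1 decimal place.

f = (1/2)^(τ/t½) = (1/2)^(18/9) ≈ 0.2500.
C₀ = D/Vd = 280/20 ≈ 14.000 mcg/mL.
Before the 3rd dose, 2 doses have been given. Superposition: Cmin = C₀·(f + f²).
≈ 14.000 × (0.2500 + 0.0625) ≈ 14.000 × 0.3125 ≈ 4.375 mcg/mL.

4.4 mcg/mL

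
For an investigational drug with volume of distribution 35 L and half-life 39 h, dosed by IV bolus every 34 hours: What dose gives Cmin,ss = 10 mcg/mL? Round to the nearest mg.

τ/t½ = 34/39 ≈ 0.87179, so f = (1/2)^(34/39) ≈ 0.546467.
Cmin,ss = (D/Vd)·f/(1−f), so D = Cmin,ss·Vd·(1−f)/f.
D = 10 × 35 × (1−f)/f ≈ 10 × 35 × 0.82994 ≈ 290.48 mg.

290 mg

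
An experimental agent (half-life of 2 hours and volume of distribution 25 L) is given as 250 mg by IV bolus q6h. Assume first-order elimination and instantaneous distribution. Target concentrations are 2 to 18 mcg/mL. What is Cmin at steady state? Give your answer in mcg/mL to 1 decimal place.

The dosing interval is 3 half-lives, so f = 2^(−3) = 0.125.
Accumulation ratio R = 1/(1 − f) = 1/0.875 = 8/7.
Single-dose peak C₀ = D/Vd = 250/25 = 10 mcg/mL.
Steady-state peak Cmax,ss = C₀·R = 10 × 8/7 ≈ 11.429 mcg/mL.
Steady-state trough Cmin,ss = Cmax,ss·f ≈ 11.429 × 0.125 ≈ 1.429 mcg/mL.
Trough 1.4 mcg/mL vs MEC 2 mcg/mL: subtherapeutic.

1.4 mcg/mL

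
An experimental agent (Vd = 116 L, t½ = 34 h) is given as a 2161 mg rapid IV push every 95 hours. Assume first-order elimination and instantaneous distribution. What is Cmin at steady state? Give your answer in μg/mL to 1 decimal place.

3.1 μg/mL

k = ln2/t½ = ln2/34 ≈ 0.020387 h⁻¹; fraction remaining f = e^(−kτ) = e^(−0.020387×95) ≈ 0.1442.
Each bolus raises the concentration by D/Vd = 2161/116 ≈ 18.629 μg/mL.
Steady-state trough Cmin,ss = C₀·f/(1−f) ≈ 18.629 × 0.1442/0.8558 ≈ 3.139 μg/mL.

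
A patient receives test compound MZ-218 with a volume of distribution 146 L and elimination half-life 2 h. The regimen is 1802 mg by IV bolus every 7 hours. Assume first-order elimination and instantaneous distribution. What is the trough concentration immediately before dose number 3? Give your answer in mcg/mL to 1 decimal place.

f = (1/2)^(τ/t½) = (1/2)^(7/2) ≈ 0.0884.
C₀ = D/Vd = 1802/146 ≈ 12.342 mcg/mL.
Before the 3rd dose, 2 doses have been given. Superposition: Cmin = C₀·(f + f²).
≈ 12.342 × (0.0884 + 0.0078) ≈ 12.342 × 0.0962 ≈ 1.187 mcg/mL.

1.2 mcg/mL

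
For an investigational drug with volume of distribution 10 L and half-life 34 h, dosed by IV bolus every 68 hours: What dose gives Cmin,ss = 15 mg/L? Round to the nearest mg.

450 mg

τ/t½ = 68/34 ≈ 2, so f = (1/2)^(68/34) ≈ 0.250000.
Cmin,ss = (D/Vd)·f/(1−f), so D = Cmin,ss·Vd·(1−f)/f.
D = 15 × 10 × (1−f)/f ≈ 15 × 10 × 3.00000 ≈ 450.00 mg.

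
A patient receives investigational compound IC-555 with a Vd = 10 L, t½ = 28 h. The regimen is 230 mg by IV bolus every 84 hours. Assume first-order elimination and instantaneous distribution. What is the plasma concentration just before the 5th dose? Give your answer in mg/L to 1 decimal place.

3.3 mg/L

f = (1/2)^(τ/t½) = (1/2)^(84/28) ≈ 0.1250.
C₀ = D/Vd = 230/10 ≈ 23.000 mg/L.
Before the 5th dose, 4 doses have been given. Superposition: Cmin = C₀·(f + f² + … + f^4).
≈ 23.000 × (0.1250 + 0.0156 + 0.0020 + 0.0002) ≈ 23.000 × 0.1428 ≈ 3.284 mg/L.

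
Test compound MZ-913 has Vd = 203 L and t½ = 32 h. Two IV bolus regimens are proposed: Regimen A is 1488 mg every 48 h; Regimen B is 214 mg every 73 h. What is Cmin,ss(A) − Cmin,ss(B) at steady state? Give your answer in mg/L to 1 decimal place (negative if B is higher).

Regimen A: f = (1/2)^(48/32) ≈ 0.3536; Cmin,ss = (1488/203)·f/(1−f) ≈ 4.010 mg/L.
Regimen B: f = (1/2)^(73/32) ≈ 0.2057; Cmin,ss = (214/203)·f/(1−f) ≈ 0.273 mg/L.
Difference ≈ 4.010 − 0.273 ≈ 3.737 mg/L.

3.7 mg/L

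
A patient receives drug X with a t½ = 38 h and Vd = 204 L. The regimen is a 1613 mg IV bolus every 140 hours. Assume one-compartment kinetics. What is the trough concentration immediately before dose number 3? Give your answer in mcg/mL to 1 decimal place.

0.7 mcg/mL

f = (1/2)^(τ/t½) = (1/2)^(140/38) ≈ 0.0778.
C₀ = D/Vd = 1613/204 ≈ 7.907 mcg/mL.
Before the 3rd dose, 2 doses have been given. Superposition: Cmin = C₀·(f + f²).
≈ 7.907 × (0.0778 + 0.0061) ≈ 7.907 × 0.0839 ≈ 0.663 mcg/mL.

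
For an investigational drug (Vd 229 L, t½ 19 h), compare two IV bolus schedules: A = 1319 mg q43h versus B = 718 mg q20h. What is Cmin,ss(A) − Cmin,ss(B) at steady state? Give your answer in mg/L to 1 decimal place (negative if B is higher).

-1.4 mg/L

Regimen A: f = (1/2)^(43/19) ≈ 0.2083; Cmin,ss = (1319/229)·f/(1−f) ≈ 1.515 mg/L.
Regimen B: f = (1/2)^(20/19) ≈ 0.4821; Cmin,ss = (718/229)·f/(1−f) ≈ 2.919 mg/L.
Difference ≈ 1.515 − 2.919 ≈ -1.404 mg/L.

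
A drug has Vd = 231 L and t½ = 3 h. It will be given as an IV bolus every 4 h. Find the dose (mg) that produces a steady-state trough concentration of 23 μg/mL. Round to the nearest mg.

8075 mg

τ/t½ = 4/3 ≈ 1.3333, so f = (1/2)^(4/3) ≈ 0.396850.
Cmin,ss = (D/Vd)·f/(1−f), so D = Cmin,ss·Vd·(1−f)/f.
D = 23 × 231 × (1−f)/f ≈ 23 × 231 × 1.51984 ≈ 8074.91 mg.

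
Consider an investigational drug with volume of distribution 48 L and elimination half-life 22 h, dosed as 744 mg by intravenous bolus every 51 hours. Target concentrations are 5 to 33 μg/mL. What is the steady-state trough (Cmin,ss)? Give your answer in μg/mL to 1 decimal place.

3.9 μg/mL

τ/t½ = 51/22 ≈ 2.3182, so fraction remaining f = (1/2)^(51/22) ≈ 0.2005.
Single-dose peak C₀ = D/Vd = 744/48 ≈ 15.500 μg/mL.
Steady-state trough Cmin,ss = C₀·f/(1−f) ≈ 15.500 × 0.2005/0.7995 ≈ 3.887 μg/mL.
Trough 3.9 μg/mL vs MEC 5 μg/mL: subtherapeutic.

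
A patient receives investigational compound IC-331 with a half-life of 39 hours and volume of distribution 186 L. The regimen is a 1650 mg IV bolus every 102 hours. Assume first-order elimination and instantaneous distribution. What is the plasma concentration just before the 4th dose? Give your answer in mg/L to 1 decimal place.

f = (1/2)^(τ/t½) = (1/2)^(102/39) ≈ 0.1632.
C₀ = D/Vd = 1650/186 ≈ 8.871 mg/L.
Before the 4th dose, 3 doses have been given. Superposition: Cmin = C₀·(f + f² + … + f^3).
≈ 8.871 × (0.1632 + 0.0266 + 0.0043) ≈ 8.871 × 0.1941 ≈ 1.722 mg/L.

1.7 mg/L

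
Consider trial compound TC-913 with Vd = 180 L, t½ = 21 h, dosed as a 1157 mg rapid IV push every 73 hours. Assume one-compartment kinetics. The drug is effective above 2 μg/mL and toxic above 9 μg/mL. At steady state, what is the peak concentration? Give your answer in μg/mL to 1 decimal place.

τ/t½ = 73/21 ≈ 3.4762, so fraction remaining f = (1/2)^(73/21) ≈ 0.0899.
At steady state, accumulation factor R = 1/(1 − e^(−kτ)) ≈ 1.0988.
Each bolus raises the concentration by D/Vd = 1157/180 ≈ 6.428 μg/mL.
Steady-state peak Cmax,ss = C₀·R ≈ 6.428 × 1.0988 ≈ 7.063 μg/mL.
Peak 7.1 μg/mL vs MTC 9 μg/mL: below toxic threshold.

7.1 μg/mL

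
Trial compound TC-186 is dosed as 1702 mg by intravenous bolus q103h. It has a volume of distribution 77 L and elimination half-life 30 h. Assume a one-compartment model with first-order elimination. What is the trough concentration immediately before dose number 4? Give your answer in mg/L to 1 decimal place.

f = (1/2)^(τ/t½) = (1/2)^(103/30) ≈ 0.0926.
C₀ = D/Vd = 1702/77 ≈ 22.104 mg/L.
Before the 4th dose, 3 doses have been given. Superposition: Cmin = C₀·(f + f² + … + f^3).
≈ 22.104 × (0.0926 + 0.0086 + 0.0008) ≈ 22.104 × 0.1020 ≈ 2.255 mg/L.

2.3 mg/L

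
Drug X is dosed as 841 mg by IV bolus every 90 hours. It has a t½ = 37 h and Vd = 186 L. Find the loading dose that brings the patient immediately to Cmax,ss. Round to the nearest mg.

f = (1/2)^(90/37) ≈ 0.185253; accumulation ratio R = 1/(1−f) ≈ 1.22737.
Loading dose to hit Cmax,ss on first dose: D_load = D_maint·R ≈ 841 × 1.22737 ≈ 1032.22 mg.

1032 mg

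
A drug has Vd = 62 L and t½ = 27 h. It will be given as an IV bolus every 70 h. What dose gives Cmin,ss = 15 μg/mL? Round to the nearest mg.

4680 mg

τ/t½ = 70/27 ≈ 2.5926, so f = (1/2)^(70/27) ≈ 0.165788.
Cmin,ss = (D/Vd)·f/(1−f), so D = Cmin,ss·Vd·(1−f)/f.
D = 15 × 62 × (1−f)/f ≈ 15 × 62 × 5.03180 ≈ 4679.57 mg.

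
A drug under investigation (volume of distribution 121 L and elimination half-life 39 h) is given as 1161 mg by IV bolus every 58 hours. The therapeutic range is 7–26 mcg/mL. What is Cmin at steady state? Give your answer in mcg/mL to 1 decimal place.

5.3 mcg/mL

τ/t½ = 58/39 ≈ 1.4872, so fraction remaining f = (1/2)^(58/39) ≈ 0.3567.
Accumulation ratio R = 1/(1 − f) ≈ 1/0.6433 ≈ 1.5545.
Each bolus raises the concentration by D/Vd = 1161/121 ≈ 9.595 mcg/mL.
Cmax,ss = C₀/(1 − f) ≈ 9.595/0.6433 ≈ 14.915 mcg/mL.
One interval later, Cmin,ss = Cmax,ss·e^(−kτ) ≈ 14.915 × 0.3567 ≈ 5.320 mcg/mL.
Trough 5.3 mcg/mL vs MEC 7 mcg/mL: subtherapeutic.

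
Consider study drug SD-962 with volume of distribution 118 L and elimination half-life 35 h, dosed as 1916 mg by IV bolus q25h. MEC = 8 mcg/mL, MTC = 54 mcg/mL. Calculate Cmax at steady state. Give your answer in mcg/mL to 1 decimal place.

τ/t½ = 25/35 ≈ 0.71429, so fraction remaining f = (1/2)^(25/35) ≈ 0.6095.
At steady state, accumulation factor R = 1/(1 − e^(−kτ)) ≈ 2.5608.
Each bolus raises the concentration by D/Vd = 1916/118 ≈ 16.237 mcg/mL.
Steady-state peak Cmax,ss = C₀·R ≈ 16.237 × 2.5608 ≈ 41.580 mcg/mL.
Peak 41.6 mcg/mL vs MTC 54 mcg/mL: below toxic threshold.

41.6 mcg/mL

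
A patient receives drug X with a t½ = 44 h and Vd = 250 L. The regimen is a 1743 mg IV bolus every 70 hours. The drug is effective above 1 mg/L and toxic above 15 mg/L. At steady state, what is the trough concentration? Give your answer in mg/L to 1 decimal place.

3.5 mg/L

Over one 70-h interval, 70/44 ≈ 1.5909 half-lives elapse, leaving f ≈ 0.3320 of each dose.
Single-dose peak C₀ = D/Vd = 1743/250 ≈ 6.972 mg/L.
Steady-state trough Cmin,ss = C₀·f/(1−f) ≈ 6.972 × 0.3320/0.6680 ≈ 3.465 mg/L.
Trough 3.5 mg/L vs MEC 1 mg/L: adequate.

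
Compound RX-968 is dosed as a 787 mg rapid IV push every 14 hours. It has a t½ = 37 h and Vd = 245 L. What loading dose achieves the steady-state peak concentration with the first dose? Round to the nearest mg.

f = (1/2)^(14/37) ≈ 0.769302; accumulation ratio R = 1/(1−f) ≈ 4.33467.
Loading dose to hit Cmax,ss on first dose: D_load = D_maint·R ≈ 787 × 4.33467 ≈ 3411.39 mg.

3411 mg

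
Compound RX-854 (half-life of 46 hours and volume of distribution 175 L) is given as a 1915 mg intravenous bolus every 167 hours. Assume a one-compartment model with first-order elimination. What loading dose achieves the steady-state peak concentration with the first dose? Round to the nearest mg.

2083 mg

f = (1/2)^(167/46) ≈ 0.080748; accumulation ratio R = 1/(1−f) ≈ 1.08784.
Loading dose to hit Cmax,ss on first dose: D_load = D_maint·R ≈ 1915 × 1.08784 ≈ 2083.21 mg.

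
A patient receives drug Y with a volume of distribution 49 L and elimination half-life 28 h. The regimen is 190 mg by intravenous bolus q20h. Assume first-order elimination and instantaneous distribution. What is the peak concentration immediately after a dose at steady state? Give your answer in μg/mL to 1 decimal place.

τ/t½ = 20/28 ≈ 0.71429, so fraction remaining f = (1/2)^(20/28) ≈ 0.6095.
At steady state, accumulation factor R = 1/(1 − e^(−kτ)) ≈ 2.5608.
Each bolus raises the concentration by D/Vd = 190/49 ≈ 3.878 μg/mL.
Steady-state peak Cmax,ss = C₀·R ≈ 3.878 × 2.5608 ≈ 9.931 μg/mL.

9.9 μg/mL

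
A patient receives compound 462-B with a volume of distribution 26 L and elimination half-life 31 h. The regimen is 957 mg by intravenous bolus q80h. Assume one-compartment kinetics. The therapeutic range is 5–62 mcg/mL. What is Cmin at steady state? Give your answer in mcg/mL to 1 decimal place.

τ/t½ = 80/31 ≈ 2.5806, so fraction remaining f = (1/2)^(80/31) ≈ 0.1672.
Each bolus raises the concentration by D/Vd = 957/26 ≈ 36.808 mcg/mL.
Steady-state trough Cmin,ss = C₀·f/(1−f) ≈ 36.808 × 0.1672/0.8328 ≈ 7.390 mcg/mL.
Trough 7.4 mcg/mL vs MEC 5 mcg/mL: adequate.

7.4 mcg/mL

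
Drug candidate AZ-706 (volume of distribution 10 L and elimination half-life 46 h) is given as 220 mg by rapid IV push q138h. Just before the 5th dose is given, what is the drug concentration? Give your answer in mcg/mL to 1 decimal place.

3.1 mcg/mL

f = (1/2)^(τ/t½) = (1/2)^(138/46) ≈ 0.1250.
C₀ = D/Vd = 220/10 ≈ 22.000 mcg/mL.
Before the 5th dose, 4 doses have been given. Superposition: Cmin = C₀·(f + f² + … + f^4).
≈ 22.000 × (0.1250 + 0.0156 + 0.0020 + 0.0002) ≈ 22.000 × 0.1428 ≈ 3.142 mcg/mL.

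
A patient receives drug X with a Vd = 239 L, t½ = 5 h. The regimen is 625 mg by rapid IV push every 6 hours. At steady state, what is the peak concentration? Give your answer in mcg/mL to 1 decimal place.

k = ln2/t½ = ln2/5 ≈ 0.138629 h⁻¹; fraction remaining f = e^(−kτ) = e^(−0.138629×6) ≈ 0.4353.
Accumulation ratio R = 1/(1 − f) ≈ 1/0.5647 ≈ 1.7709.
Each bolus raises the concentration by D/Vd = 625/239 ≈ 2.615 mcg/mL.
Steady-state peak Cmax,ss = C₀·R ≈ 2.615 × 1.7709 ≈ 4.631 mcg/mL.

4.6 mcg/mL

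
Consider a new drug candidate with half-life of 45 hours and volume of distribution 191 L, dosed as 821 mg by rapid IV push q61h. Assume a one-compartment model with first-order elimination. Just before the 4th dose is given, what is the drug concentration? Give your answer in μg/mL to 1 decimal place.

2.6 μg/mL

f = (1/2)^(τ/t½) = (1/2)^(61/45) ≈ 0.3908.
C₀ = D/Vd = 821/191 ≈ 4.298 μg/mL.
Before the 4th dose, 3 doses have been given. Superposition: Cmin = C₀·(f + f² + … + f^3).
≈ 4.298 × (0.3908 + 0.1527 + 0.0597) ≈ 4.298 × 0.6032 ≈ 2.593 μg/mL.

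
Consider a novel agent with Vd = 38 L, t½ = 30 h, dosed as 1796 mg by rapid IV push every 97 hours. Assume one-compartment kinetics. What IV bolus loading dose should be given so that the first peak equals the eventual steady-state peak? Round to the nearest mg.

f = (1/2)^(97/30) ≈ 0.106333; accumulation ratio R = 1/(1−f) ≈ 1.11899.
Loading dose to hit Cmax,ss on first dose: D_load = D_maint·R ≈ 1796 × 1.11899 ≈ 2009.71 mg.

2010 mg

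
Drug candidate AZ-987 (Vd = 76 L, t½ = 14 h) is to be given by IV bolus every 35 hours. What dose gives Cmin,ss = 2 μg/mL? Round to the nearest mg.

τ/t½ = 35/14 ≈ 2.5, so f = (1/2)^(35/14) ≈ 0.176777.
Cmin,ss = (D/Vd)·f/(1−f), so D = Cmin,ss·Vd·(1−f)/f.
D = 2 × 76 × (1−f)/f ≈ 2 × 76 × 4.65684 ≈ 707.84 mg.

708 mg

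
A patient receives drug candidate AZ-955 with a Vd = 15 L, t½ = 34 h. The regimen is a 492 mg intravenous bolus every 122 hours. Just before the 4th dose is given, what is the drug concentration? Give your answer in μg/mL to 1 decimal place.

3.0 μg/mL

f = (1/2)^(τ/t½) = (1/2)^(122/34) ≈ 0.0831.
C₀ = D/Vd = 492/15 ≈ 32.800 μg/mL.
Before the 4th dose, 3 doses have been given. Superposition: Cmin = C₀·(f + f² + … + f^3).
≈ 32.800 × (0.0831 + 0.0069 + 0.0006) ≈ 32.800 × 0.0906 ≈ 2.972 μg/mL.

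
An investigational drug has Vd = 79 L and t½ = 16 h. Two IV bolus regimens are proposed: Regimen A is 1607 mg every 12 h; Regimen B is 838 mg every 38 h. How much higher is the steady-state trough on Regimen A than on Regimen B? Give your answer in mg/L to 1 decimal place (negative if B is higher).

Regimen A: f = (1/2)^(12/16) ≈ 0.5946; Cmin,ss = (1607/79)·f/(1−f) ≈ 29.835 mg/L.
Regimen B: f = (1/2)^(38/16) ≈ 0.1928; Cmin,ss = (838/79)·f/(1−f) ≈ 2.534 mg/L.
Difference ≈ 29.835 − 2.534 ≈ 27.301 mg/L.

27.3 mg/L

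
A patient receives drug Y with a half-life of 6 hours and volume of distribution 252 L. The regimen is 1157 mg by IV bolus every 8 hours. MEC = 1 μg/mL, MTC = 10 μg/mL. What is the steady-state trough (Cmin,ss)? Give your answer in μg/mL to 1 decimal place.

3.0 μg/mL

τ/t½ = 8/6 ≈ 1.3333, so fraction remaining f = (1/2)^(8/6) ≈ 0.3969.
Each bolus raises the concentration by D/Vd = 1157/252 ≈ 4.591 μg/mL.
Steady-state trough Cmin,ss = C₀·f/(1−f) ≈ 4.591 × 0.3969/0.6031 ≈ 3.021 μg/mL.
Trough 3.0 μg/mL vs MEC 1 μg/mL: adequate.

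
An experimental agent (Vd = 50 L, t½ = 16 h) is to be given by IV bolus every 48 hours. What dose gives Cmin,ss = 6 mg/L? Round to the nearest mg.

2100 mg

τ/t½ = 48/16 ≈ 3, so f = (1/2)^(48/16) ≈ 0.125000.
Cmin,ss = (D/Vd)·f/(1−f), so D = Cmin,ss·Vd·(1−f)/f.
D = 6 × 50 × (1−f)/f ≈ 6 × 50 × 7.00000 ≈ 2100.00 mg.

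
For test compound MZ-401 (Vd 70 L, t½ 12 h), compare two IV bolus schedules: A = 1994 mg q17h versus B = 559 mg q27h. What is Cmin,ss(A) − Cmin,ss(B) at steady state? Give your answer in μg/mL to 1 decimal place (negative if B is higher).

Regimen A: f = (1/2)^(17/12) ≈ 0.3746; Cmin,ss = (1994/70)·f/(1−f) ≈ 17.062 μg/mL.
Regimen B: f = (1/2)^(27/12) ≈ 0.2102; Cmin,ss = (559/70)·f/(1−f) ≈ 2.125 μg/mL.
Difference ≈ 17.062 − 2.125 ≈ 14.937 μg/mL.

14.9 μg/mL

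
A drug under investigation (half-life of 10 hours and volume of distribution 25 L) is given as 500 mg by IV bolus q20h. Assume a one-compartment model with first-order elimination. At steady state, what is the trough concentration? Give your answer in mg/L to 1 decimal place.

6.7 mg/L

The dosing interval is 2 half-lives, so f = 2^(−2) = 0.25.
Accumulation ratio R = 1/(1 − f) = 1/0.75 = 4/3.
Single-dose peak C₀ = D/Vd = 500/25 = 20 mg/L.
Steady-state peak Cmax,ss = C₀·R = 20 × 4/3 ≈ 26.667 mg/L.
Steady-state trough Cmin,ss = Cmax,ss·f ≈ 26.667 × 0.25 ≈ 6.667 mg/L.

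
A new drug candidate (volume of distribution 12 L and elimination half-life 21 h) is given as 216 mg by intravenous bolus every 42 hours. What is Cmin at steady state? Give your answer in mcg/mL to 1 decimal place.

6.0 mcg/mL

The dosing interval is 2 half-lives, so f = 2^(−2) = 0.25.
Accumulation ratio R = 1/(1 − f) = 1/0.75 = 4/3.
Single-dose peak C₀ = D/Vd = 216/12 = 18 mcg/mL.
Steady-state peak Cmax,ss = C₀·R = 18 × 4/3 ≈ 24.000 mcg/mL.
Steady-state trough Cmin,ss = Cmax,ss·f ≈ 24.000 × 0.25 ≈ 6.000 mcg/mL.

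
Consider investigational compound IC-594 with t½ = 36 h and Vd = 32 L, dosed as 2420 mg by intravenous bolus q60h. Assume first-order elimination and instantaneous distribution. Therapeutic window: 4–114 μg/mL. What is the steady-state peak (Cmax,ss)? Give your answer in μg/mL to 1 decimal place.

110.4 μg/mL

k = ln2/t½ = ln2/36 ≈ 0.019254 h⁻¹; fraction remaining f = e^(−kτ) = e^(−0.019254×60) ≈ 0.3150.
Accumulation ratio R = 1/(1 − f) ≈ 1/0.6850 ≈ 1.4599.
Each bolus raises the concentration by D/Vd = 2420/32 ≈ 75.625 μg/mL.
Cmax,ss = C₀/(1 − f) ≈ 75.625/0.6850 ≈ 110.401 μg/mL.
Peak 110.4 μg/mL vs MTC 114 μg/mL: below toxic threshold.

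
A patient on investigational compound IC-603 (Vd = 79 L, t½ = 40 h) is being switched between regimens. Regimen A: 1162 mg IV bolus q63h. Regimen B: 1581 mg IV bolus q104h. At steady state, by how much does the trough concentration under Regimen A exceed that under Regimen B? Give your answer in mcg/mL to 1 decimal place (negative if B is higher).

3.5 mcg/mL

Regimen A: f = (1/2)^(63/40) ≈ 0.3356; Cmin,ss = (1162/79)·f/(1−f) ≈ 7.430 mcg/mL.
Regimen B: f = (1/2)^(104/40) ≈ 0.1649; Cmin,ss = (1581/79)·f/(1−f) ≈ 3.952 mcg/mL.
Difference ≈ 7.430 − 3.952 ≈ 3.478 mcg/mL.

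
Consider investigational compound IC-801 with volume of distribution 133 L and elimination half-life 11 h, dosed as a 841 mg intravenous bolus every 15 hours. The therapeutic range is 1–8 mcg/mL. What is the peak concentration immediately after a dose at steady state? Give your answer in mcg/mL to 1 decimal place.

k = ln2/t½ = ln2/11 ≈ 0.063013 h⁻¹; fraction remaining f = e^(−kτ) = e^(−0.063013×15) ≈ 0.3886.
At steady state, accumulation factor R = 1/(1 − e^(−kτ)) ≈ 1.6356.
Single-dose peak C₀ = D/Vd = 841/133 ≈ 6.323 mcg/mL.
Cmax,ss = C₀/(1 − f) ≈ 6.323/0.6114 ≈ 10.342 mcg/mL.
Peak 10.3 mcg/mL vs MTC 8 mcg/mL: exceeds toxic threshold.

10.3 mcg/mL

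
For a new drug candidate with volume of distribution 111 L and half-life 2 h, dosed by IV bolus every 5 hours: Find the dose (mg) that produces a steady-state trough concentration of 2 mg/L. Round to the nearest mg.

τ/t½ = 5/2 ≈ 2.5, so f = (1/2)^(5/2) ≈ 0.176777.
Cmin,ss = (D/Vd)·f/(1−f), so D = Cmin,ss·Vd·(1−f)/f.
D = 2 × 111 × (1−f)/f ≈ 2 × 111 × 4.65684 ≈ 1033.82 mg.

1034 mg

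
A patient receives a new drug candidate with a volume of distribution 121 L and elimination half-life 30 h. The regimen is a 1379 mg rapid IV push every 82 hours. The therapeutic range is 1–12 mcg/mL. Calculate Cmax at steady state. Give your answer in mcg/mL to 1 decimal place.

Over one 82-h interval, 82/30 ≈ 2.7333 half-lives elapse, leaving f ≈ 0.1504 of each dose.
Accumulation ratio R = 1/(1 − f) ≈ 1/0.8496 ≈ 1.1770.
Each bolus raises the concentration by D/Vd = 1379/121 ≈ 11.397 mcg/mL.
Steady-state peak Cmax,ss = C₀·R ≈ 11.397 × 1.1770 ≈ 13.414 mcg/mL.
Peak 13.4 mcg/mL vs MTC 12 mcg/mL: exceeds toxic threshold.

13.4 mcg/mL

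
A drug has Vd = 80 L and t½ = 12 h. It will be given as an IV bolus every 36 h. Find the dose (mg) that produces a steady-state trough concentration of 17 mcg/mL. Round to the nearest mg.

τ/t½ = 36/12 ≈ 3, so f = (1/2)^(36/12) ≈ 0.125000.
Cmin,ss = (D/Vd)·f/(1−f), so D = Cmin,ss·Vd·(1−f)/f.
D = 17 × 80 × (1−f)/f ≈ 17 × 80 × 7.00000 ≈ 9520.00 mg.

9520 mg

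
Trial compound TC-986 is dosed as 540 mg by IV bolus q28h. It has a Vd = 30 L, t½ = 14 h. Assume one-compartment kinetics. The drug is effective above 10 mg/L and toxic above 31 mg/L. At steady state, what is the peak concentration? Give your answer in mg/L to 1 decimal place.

The dosing interval is 2 half-lives, so f = 2^(−2) = 0.25.
Accumulation ratio R = 1/(1 − f) = 1/0.75 = 4/3.
Single-dose peak C₀ = D/Vd = 540/30 = 18 mg/L.
Steady-state peak Cmax,ss = C₀·R = 18 × 4/3 ≈ 24.000 mg/L.
Peak 24.0 mg/L vs MTC 31 mg/L: below toxic threshold.

24.0 mg/L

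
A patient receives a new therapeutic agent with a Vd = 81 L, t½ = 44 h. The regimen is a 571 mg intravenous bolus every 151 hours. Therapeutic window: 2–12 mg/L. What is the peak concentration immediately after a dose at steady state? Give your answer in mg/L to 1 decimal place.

Over one 151-h interval, 151/44 ≈ 3.4318 half-lives elapse, leaving f ≈ 0.0927 of each dose.
Accumulation ratio R = 1/(1 − f) ≈ 1/0.9073 ≈ 1.1022.
Single-dose peak C₀ = D/Vd = 571/81 ≈ 7.049 mg/L.
Steady-state peak Cmax,ss = C₀·R ≈ 7.049 × 1.1022 ≈ 7.769 mg/L.
Peak 7.8 mg/L vs MTC 12 mg/L: below toxic threshold.

7.8 mg/L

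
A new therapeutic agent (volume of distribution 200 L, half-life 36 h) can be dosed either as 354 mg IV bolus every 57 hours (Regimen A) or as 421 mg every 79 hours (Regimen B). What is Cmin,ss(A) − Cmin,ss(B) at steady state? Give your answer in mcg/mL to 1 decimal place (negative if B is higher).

Regimen A: f = (1/2)^(57/36) ≈ 0.3337; Cmin,ss = (354/200)·f/(1−f) ≈ 0.886 mcg/mL.
Regimen B: f = (1/2)^(79/36) ≈ 0.2185; Cmin,ss = (421/200)·f/(1−f) ≈ 0.589 mcg/mL.
Difference ≈ 0.886 − 0.589 ≈ 0.297 mcg/mL.

0.3 mcg/mL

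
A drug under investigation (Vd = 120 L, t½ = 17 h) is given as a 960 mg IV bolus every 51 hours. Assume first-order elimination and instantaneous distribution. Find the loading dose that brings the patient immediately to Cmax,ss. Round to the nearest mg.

f = (1/2)^(51/17) ≈ 0.125000; accumulation ratio R = 1/(1−f) ≈ 1.14286.
Loading dose to hit Cmax,ss on first dose: D_load = D_maint·R ≈ 960 × 1.14286 ≈ 1097.15 mg.

1097 mg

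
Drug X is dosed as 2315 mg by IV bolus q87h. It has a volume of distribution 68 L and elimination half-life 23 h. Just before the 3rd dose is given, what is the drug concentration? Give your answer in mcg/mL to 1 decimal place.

f = (1/2)^(τ/t½) = (1/2)^(87/23) ≈ 0.0727.
C₀ = D/Vd = 2315/68 ≈ 34.044 mcg/mL.
Before the 3rd dose, 2 doses have been given. Superposition: Cmin = C₀·(f + f²).
≈ 34.044 × (0.0727 + 0.0053) ≈ 34.044 × 0.0780 ≈ 2.655 mcg/mL.

2.7 mcg/mL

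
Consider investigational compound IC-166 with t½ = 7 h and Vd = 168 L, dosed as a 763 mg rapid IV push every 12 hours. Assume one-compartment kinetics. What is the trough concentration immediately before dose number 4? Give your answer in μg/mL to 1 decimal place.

f = (1/2)^(τ/t½) = (1/2)^(12/7) ≈ 0.3048.
C₀ = D/Vd = 763/168 ≈ 4.542 μg/mL.
Before the 4th dose, 3 doses have been given. Superposition: Cmin = C₀·(f + f² + … + f^3).
≈ 4.542 × (0.3048 + 0.0929 + 0.0283) ≈ 4.542 × 0.4260 ≈ 1.935 μg/mL.

1.9 μg/mL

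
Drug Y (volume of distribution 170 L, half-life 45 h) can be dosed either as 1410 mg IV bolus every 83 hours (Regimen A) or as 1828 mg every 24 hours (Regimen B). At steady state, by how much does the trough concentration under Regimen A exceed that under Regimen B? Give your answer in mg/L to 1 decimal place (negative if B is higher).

Regimen A: f = (1/2)^(83/45) ≈ 0.2785; Cmin,ss = (1410/170)·f/(1−f) ≈ 3.202 mg/L.
Regimen B: f = (1/2)^(24/45) ≈ 0.6910; Cmin,ss = (1828/170)·f/(1−f) ≈ 24.046 mg/L.
Difference ≈ 3.202 − 24.046 ≈ -20.844 mg/L.

-20.8 mg/L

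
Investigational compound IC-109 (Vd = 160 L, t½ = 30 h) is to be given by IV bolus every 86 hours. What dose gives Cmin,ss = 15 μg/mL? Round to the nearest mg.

15105 mg

τ/t½ = 86/30 ≈ 2.8667, so f = (1/2)^(86/30) ≈ 0.137103.
Cmin,ss = (D/Vd)·f/(1−f), so D = Cmin,ss·Vd·(1−f)/f.
D = 15 × 160 × (1−f)/f ≈ 15 × 160 × 6.29379 ≈ 15105.10 mg.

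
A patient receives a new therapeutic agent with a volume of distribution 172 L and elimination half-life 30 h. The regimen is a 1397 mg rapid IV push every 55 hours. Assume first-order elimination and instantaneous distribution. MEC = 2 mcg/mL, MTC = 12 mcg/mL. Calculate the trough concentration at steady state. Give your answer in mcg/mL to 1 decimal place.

3.2 mcg/mL

k = ln2/t½ = ln2/30 ≈ 0.023105 h⁻¹; fraction remaining f = e^(−kτ) = e^(−0.023105×55) ≈ 0.2806.
Accumulation ratio R = 1/(1 − f) ≈ 1/0.7194 ≈ 1.3900.
Each bolus raises the concentration by D/Vd = 1397/172 ≈ 8.122 mcg/mL.
Steady-state peak Cmax,ss = C₀·R ≈ 8.122 × 1.3900 ≈ 11.290 mcg/mL.
One interval later, Cmin,ss = Cmax,ss·e^(−kτ) ≈ 11.290 × 0.2806 ≈ 3.168 mcg/mL.
Trough 3.2 mcg/mL vs MEC 2 mcg/mL: adequate.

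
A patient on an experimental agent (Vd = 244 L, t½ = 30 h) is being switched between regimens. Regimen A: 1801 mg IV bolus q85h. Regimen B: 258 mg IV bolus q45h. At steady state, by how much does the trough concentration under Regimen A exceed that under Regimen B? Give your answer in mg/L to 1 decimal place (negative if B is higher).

0.6 mg/L

Regimen A: f = (1/2)^(85/30) ≈ 0.1403; Cmin,ss = (1801/244)·f/(1−f) ≈ 1.205 mg/L.
Regimen B: f = (1/2)^(45/30) ≈ 0.3536; Cmin,ss = (258/244)·f/(1−f) ≈ 0.578 mg/L.
Difference ≈ 1.205 − 0.578 ≈ 0.627 mg/L.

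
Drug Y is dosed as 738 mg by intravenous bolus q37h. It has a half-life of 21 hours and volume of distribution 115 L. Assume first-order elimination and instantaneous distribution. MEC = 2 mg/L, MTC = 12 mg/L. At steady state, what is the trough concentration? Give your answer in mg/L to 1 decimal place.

2.7 mg/L

k = ln2/t½ = ln2/21 ≈ 0.033007 h⁻¹; fraction remaining f = e^(−kτ) = e^(−0.033007×37) ≈ 0.2949.
Each bolus raises the concentration by D/Vd = 738/115 ≈ 6.417 mg/L.
Steady-state trough Cmin,ss = C₀·f/(1−f) ≈ 6.417 × 0.2949/0.7051 ≈ 2.684 mg/L.
Trough 2.7 mg/L vs MEC 2 mg/L: adequate.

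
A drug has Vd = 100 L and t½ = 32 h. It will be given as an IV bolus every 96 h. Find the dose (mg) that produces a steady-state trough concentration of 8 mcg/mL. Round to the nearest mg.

τ/t½ = 96/32 ≈ 3, so f = (1/2)^(96/32) ≈ 0.125000.
Cmin,ss = (D/Vd)·f/(1−f), so D = Cmin,ss·Vd·(1−f)/f.
D = 8 × 100 × (1−f)/f ≈ 8 × 100 × 7.00000 ≈ 5600.00 mg.

5600 mg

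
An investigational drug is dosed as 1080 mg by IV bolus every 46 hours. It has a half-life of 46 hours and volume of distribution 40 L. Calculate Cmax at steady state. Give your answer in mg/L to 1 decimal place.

54.0 mg/L

The dosing interval is 1 half-life, so f = 2^(−1) = 0.5.
At steady state, R = 1/(1 − 0.5) = 2/1.
Single-dose peak C₀ = D/Vd = 1080/40 = 27 mg/L.
Steady-state peak Cmax,ss = C₀·R = 27 × 2/1 ≈ 54.000 mg/L.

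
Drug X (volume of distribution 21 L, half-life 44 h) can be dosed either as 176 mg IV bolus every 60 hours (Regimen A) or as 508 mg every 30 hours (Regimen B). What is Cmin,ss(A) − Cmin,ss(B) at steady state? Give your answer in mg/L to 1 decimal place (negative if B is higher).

Regimen A: f = (1/2)^(60/44) ≈ 0.3886; Cmin,ss = (176/21)·f/(1−f) ≈ 5.327 mg/L.
Regimen B: f = (1/2)^(30/44) ≈ 0.6234; Cmin,ss = (508/21)·f/(1−f) ≈ 40.043 mg/L.
Difference ≈ 5.327 − 40.043 ≈ -34.716 mg/L.

-34.7 mg/L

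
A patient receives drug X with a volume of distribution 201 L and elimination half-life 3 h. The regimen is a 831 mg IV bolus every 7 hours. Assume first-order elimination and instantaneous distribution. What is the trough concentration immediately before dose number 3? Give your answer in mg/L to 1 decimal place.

1.0 mg/L

f = (1/2)^(τ/t½) = (1/2)^(7/3) ≈ 0.1984.
C₀ = D/Vd = 831/201 ≈ 4.134 mg/L.
Before the 3rd dose, 2 doses have been given. Superposition: Cmin = C₀·(f + f²).
≈ 4.134 × (0.1984 + 0.0394) ≈ 4.134 × 0.2378 ≈ 0.983 mg/L.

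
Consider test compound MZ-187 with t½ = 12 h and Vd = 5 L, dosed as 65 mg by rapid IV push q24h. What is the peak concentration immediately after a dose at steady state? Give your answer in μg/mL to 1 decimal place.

17.3 μg/mL

The dosing interval is 2 half-lives, so f = 2^(−2) = 0.25.
Accumulation ratio R = 1/(1 − f) = 1/0.75 = 4/3.
Single-dose peak C₀ = D/Vd = 65/5 = 13 μg/mL.
Steady-state peak Cmax,ss = C₀·R = 13 × 4/3 ≈ 17.333 μg/mL.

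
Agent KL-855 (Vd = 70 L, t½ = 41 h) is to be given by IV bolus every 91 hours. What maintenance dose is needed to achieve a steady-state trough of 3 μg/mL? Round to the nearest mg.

τ/t½ = 91/41 ≈ 2.2195, so f = (1/2)^(91/41) ≈ 0.214714.
Cmin,ss = (D/Vd)·f/(1−f), so D = Cmin,ss·Vd·(1−f)/f.
D = 3 × 70 × (1−f)/f ≈ 3 × 70 × 3.65736 ≈ 768.05 mg.

768 mg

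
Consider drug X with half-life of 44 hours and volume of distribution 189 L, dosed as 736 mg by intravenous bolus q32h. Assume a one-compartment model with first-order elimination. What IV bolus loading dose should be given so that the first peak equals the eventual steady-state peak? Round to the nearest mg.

1859 mg

f = (1/2)^(32/44) ≈ 0.604045; accumulation ratio R = 1/(1−f) ≈ 2.52554.
Loading dose to hit Cmax,ss on first dose: D_load = D_maint·R ≈ 736 × 2.52554 ≈ 1858.80 mg.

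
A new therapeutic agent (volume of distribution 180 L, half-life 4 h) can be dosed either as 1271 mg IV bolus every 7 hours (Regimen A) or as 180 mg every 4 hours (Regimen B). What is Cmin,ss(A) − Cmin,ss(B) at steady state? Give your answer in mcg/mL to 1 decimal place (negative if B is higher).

Regimen A: f = (1/2)^(7/4) ≈ 0.2973; Cmin,ss = (1271/180)·f/(1−f) ≈ 2.987 mcg/mL.
Regimen B: f = (1/2)^(4/4) ≈ 0.5000; Cmin,ss = (180/180)·f/(1−f) ≈ 1.000 mcg/mL.
Difference ≈ 2.987 − 1.000 ≈ 1.987 mcg/mL.

2.0 mcg/mL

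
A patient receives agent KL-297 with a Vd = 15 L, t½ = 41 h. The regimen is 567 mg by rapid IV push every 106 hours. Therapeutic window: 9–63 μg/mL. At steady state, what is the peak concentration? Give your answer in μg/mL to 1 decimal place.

τ/t½ = 106/41 ≈ 2.5854, so fraction remaining f = (1/2)^(106/41) ≈ 0.1666.
At steady state, accumulation factor R = 1/(1 − e^(−kτ)) ≈ 1.1999.
Each bolus raises the concentration by D/Vd = 567/15 ≈ 37.800 μg/mL.
Cmax,ss = C₀/(1 − f) ≈ 37.800/0.8334 ≈ 45.356 μg/mL.
Peak 45.4 μg/mL vs MTC 63 μg/mL: below toxic threshold.

45.4 μg/mL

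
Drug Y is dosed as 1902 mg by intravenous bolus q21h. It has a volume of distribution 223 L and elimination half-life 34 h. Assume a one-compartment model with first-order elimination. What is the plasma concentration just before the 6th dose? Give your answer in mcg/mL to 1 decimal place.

14.1 mcg/mL

f = (1/2)^(τ/t½) = (1/2)^(21/34) ≈ 0.6517.
C₀ = D/Vd = 1902/223 ≈ 8.529 mcg/mL.
Before the 6th dose, 5 doses have been given. Superposition: Cmin = C₀·(f + f² + … + f^5).
≈ 8.529 × (0.6517 + 0.4247 + 0.2768 + 0.1804 + 0.1176) ≈ 8.529 × 1.6512 ≈ 14.083 mcg/mL.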